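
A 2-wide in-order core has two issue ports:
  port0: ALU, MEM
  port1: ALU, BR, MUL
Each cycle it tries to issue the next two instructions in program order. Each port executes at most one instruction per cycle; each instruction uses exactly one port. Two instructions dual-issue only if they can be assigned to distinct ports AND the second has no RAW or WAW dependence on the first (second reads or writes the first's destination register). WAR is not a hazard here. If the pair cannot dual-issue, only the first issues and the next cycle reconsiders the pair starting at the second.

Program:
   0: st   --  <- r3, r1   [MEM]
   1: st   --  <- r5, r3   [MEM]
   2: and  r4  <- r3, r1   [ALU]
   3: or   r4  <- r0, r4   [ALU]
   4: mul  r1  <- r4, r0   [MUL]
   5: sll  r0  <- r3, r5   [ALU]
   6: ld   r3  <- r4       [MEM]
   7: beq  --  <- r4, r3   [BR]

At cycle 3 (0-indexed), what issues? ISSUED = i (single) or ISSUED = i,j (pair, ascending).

  cy0 -> i0 (st) no-port MEM/MEM
  cy1 -> i1,i2 (st and) 2-wide
  cy2 -> i3 (or) RAW r4
  cy3 -> i4,i5 (mul sll) 2-wide
  cy4 -> i6 (ld) RAW r3
  cy5 -> i7 (beq) tail

ISSUED = 4,5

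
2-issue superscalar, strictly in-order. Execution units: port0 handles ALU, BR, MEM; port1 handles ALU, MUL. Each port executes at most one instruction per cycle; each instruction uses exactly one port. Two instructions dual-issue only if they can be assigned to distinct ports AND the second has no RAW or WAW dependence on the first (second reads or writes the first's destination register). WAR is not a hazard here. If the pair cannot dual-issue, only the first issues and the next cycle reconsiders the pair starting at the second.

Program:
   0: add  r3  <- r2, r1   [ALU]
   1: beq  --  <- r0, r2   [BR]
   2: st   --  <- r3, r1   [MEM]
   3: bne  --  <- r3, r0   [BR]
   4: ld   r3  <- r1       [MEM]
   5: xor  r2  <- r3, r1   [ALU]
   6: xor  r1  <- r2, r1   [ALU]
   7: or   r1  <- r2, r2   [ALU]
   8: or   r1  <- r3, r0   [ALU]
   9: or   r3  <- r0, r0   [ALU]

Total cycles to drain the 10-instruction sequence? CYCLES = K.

CYCLES = 8

0. add.ALU+beq.BR @i0+i1  | 2-wide
1. st.MEM @i2  | no-port MEM/BR
2. bne.BR @i3  | no-port BR/MEM
3. ld.MEM @i4  | RAW r3
4. xor.ALU @i5  | RAW r2
5. xor.ALU @i6  | WAW r1
6. or.ALU @i7  | WAW r1
7. or.ALU+or.ALU @i8+i9  | 2-wide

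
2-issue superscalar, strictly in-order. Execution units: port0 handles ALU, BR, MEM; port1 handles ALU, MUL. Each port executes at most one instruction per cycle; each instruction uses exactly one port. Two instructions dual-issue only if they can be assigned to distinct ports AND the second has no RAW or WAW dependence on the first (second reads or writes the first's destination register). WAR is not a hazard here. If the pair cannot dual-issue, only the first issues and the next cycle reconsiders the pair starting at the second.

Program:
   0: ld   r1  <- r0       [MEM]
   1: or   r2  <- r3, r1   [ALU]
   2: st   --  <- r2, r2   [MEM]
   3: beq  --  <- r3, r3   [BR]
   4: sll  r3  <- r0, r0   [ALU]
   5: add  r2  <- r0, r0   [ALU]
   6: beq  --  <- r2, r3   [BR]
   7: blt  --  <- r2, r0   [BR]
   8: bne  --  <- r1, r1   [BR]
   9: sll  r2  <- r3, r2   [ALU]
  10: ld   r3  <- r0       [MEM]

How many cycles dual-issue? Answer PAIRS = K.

[0] i0  ld  -- RAW r1
[1] i1  or  -- RAW r2
[2] i2  st  -- no-port MEM/BR
[3] i3+i4  beq;sll  -- dual
[4] i5  add  -- RAW r2
[5] i6  beq  -- no-port BR/BR
[6] i7  blt  -- no-port BR/BR
[7] i8+i9  bne;sll  -- dual
[8] i10  ld  -- tail

PAIRS = 2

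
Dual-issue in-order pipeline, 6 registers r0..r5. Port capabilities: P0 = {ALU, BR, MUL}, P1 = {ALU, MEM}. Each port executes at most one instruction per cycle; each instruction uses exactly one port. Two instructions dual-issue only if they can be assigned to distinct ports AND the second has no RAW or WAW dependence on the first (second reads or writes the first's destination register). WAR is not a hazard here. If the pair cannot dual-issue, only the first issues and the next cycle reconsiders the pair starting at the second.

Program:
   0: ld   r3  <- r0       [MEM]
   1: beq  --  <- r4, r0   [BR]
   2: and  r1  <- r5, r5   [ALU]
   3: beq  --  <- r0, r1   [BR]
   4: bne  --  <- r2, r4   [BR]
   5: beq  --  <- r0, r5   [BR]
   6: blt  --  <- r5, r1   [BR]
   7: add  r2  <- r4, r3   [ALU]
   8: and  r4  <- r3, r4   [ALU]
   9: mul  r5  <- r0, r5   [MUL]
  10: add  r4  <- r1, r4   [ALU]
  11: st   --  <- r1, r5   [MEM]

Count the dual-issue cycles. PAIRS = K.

PAIRS = 4

t=0 i0/i1:ld+beq ; pair
t=1 i2:and ; RAW r1
t=2 i3:beq ; no-port BR/BR
t=3 i4:bne ; no-port BR/BR
t=4 i5:beq ; no-port BR/BR
t=5 i6/i7:blt+add ; pair
t=6 i8/i9:and+mul ; pair
t=7 i10/i11:add+st ; pair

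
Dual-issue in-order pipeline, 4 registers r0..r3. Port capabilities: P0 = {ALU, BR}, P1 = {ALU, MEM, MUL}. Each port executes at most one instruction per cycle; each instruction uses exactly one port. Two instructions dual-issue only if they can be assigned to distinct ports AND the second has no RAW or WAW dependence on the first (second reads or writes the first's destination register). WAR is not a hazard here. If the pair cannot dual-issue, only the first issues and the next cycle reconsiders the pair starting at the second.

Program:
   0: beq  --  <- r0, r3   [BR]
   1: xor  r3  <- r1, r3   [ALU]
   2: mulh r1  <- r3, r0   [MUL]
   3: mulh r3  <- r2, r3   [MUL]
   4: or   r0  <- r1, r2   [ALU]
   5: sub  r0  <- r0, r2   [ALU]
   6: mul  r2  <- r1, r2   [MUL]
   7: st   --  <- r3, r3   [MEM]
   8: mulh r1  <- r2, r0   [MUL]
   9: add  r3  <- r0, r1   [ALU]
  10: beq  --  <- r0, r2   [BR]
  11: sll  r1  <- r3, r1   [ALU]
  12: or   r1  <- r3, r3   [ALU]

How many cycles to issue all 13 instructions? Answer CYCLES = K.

0. beq+xor @i0+i1  | dual
1. mulh @i2  | no-port MUL/MUL
2. mulh+or @i3+i4  | dual
3. sub+mul @i5+i6  | dual
4. st @i7  | no-port MEM/MUL
5. mulh @i8  | RAW r1
6. add+beq @i9+i10  | dual
7. sll @i11  | WAW r1
8. or @i12  | tail

CYCLES = 9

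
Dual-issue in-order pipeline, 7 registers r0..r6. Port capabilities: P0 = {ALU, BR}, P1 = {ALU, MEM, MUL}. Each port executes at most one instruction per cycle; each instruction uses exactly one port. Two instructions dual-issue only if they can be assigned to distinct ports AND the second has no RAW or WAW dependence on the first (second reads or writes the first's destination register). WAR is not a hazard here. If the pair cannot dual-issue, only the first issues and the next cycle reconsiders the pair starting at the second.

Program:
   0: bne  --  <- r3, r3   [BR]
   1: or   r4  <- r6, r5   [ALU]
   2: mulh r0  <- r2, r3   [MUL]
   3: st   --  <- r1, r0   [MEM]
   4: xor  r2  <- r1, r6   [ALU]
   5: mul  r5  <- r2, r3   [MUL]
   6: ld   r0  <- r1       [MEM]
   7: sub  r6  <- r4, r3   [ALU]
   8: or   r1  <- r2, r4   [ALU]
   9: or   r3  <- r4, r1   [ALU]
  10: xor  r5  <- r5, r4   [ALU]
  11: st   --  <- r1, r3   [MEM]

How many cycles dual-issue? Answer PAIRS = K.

[0] i0,i1  bne.BR or.ALU  -- dual
[1] i2  mulh.MUL  -- no-port MUL/MEM
[2] i3,i4  st.MEM xor.ALU  -- dual
[3] i5  mul.MUL  -- no-port MUL/MEM
[4] i6,i7  ld.MEM sub.ALU  -- dual
[5] i8  or.ALU  -- RAW r1
[6] i9,i10  or.ALU xor.ALU  -- dual
[7] i11  st.MEM  -- tail

PAIRS = 4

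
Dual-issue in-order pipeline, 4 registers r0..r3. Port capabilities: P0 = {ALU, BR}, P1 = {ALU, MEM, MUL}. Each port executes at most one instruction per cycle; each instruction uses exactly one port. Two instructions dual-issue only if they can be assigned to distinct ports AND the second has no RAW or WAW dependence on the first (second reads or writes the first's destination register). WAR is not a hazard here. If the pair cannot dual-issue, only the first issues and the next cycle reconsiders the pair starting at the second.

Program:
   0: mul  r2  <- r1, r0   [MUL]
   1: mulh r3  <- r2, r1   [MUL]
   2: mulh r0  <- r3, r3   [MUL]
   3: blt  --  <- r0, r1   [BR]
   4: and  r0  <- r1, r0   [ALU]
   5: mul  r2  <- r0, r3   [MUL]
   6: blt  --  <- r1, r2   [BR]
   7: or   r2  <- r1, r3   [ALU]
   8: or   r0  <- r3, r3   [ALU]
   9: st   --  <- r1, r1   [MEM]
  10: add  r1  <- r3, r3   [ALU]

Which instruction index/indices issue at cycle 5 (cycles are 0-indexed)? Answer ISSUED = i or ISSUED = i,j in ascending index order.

  cy0 -> i0 (mul) no-port MUL/MUL
  cy1 -> i1 (mulh) no-port MUL/MUL
  cy2 -> i2 (mulh) RAW r0
  cy3 -> i3&i4 (blt and) 2-wide
  cy4 -> i5 (mul) RAW r2
  cy5 -> i6&i7 (blt or) 2-wide
  cy6 -> i8&i9 (or st) 2-wide
  cy7 -> i10 (add) tail

ISSUED = 6,7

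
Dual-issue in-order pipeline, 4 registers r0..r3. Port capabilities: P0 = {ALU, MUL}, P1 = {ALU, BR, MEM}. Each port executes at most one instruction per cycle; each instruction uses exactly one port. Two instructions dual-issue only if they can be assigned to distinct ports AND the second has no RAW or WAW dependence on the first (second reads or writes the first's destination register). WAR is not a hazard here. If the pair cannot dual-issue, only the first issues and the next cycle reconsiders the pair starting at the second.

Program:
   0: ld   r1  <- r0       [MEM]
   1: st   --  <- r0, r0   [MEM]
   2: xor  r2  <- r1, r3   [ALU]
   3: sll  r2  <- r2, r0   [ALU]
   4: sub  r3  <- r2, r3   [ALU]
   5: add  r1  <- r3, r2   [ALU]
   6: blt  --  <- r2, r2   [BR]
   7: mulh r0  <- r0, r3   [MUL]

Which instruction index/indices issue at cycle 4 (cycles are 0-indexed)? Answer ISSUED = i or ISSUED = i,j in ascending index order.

ISSUED = 5,6

[0] i0  ld.MEM  -- no-port MEM/MEM
[1] i1/i2  st.MEM xor.ALU  -- 2-wide
[2] i3  sll.ALU  -- RAW r2
[3] i4  sub.ALU  -- RAW r3
[4] i5/i6  add.ALU blt.BR  -- 2-wide
[5] i7  mulh.MUL  -- tail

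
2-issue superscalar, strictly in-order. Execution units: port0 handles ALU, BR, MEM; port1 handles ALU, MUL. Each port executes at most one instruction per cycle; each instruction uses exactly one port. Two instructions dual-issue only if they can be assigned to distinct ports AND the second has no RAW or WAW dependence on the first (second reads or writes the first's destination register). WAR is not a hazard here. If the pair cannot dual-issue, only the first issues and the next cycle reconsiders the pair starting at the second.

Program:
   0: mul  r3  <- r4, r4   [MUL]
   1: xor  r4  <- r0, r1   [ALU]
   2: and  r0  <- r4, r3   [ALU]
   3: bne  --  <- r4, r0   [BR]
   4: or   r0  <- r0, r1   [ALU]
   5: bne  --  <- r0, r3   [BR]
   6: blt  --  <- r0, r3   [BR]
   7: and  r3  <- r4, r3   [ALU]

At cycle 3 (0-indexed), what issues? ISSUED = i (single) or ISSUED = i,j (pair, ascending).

0. mul.MUL+xor.ALU @i0&i1  | dual
1. and.ALU @i2  | RAW r0
2. bne.BR+or.ALU @i3&i4  | dual
3. bne.BR @i5  | no-port BR/BR
4. blt.BR+and.ALU @i6&i7  | dual

ISSUED = 5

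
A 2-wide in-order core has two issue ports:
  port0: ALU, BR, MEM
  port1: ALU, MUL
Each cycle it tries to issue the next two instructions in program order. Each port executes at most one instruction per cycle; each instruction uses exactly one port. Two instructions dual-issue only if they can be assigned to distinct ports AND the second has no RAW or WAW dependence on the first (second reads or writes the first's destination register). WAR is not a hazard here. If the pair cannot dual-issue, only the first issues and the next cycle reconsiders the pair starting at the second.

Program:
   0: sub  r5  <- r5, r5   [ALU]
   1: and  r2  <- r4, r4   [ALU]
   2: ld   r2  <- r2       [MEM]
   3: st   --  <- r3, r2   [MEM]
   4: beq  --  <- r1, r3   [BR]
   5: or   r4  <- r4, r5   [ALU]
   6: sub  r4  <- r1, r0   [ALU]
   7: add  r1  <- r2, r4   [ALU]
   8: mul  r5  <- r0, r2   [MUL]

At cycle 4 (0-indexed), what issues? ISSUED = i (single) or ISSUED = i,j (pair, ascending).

0. sub/and @i0+i1  | pair
1. ld @i2  | no-port MEM/MEM
2. st @i3  | no-port MEM/BR
3. beq/or @i4+i5  | pair
4. sub @i6  | RAW r4
5. add/mul @i7+i8  | pair

ISSUED = 6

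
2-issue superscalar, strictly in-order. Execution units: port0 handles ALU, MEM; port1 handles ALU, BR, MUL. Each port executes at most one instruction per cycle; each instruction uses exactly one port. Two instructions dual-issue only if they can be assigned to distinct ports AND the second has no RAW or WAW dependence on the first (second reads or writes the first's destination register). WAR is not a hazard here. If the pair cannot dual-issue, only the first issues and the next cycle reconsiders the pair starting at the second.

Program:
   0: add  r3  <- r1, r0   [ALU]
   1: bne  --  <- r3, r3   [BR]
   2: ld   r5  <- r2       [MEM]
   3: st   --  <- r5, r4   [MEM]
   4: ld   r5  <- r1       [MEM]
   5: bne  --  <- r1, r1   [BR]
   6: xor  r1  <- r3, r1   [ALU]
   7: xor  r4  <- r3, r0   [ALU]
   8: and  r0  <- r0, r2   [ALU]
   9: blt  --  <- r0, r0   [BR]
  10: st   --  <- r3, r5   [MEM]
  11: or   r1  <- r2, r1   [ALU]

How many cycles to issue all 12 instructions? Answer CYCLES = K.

CYCLES = 8

  cy0 -> i0 (add) RAW r3
  cy1 -> i1+i2 (bne;ld) pair
  cy2 -> i3 (st) no-port MEM/MEM
  cy3 -> i4+i5 (ld;bne) pair
  cy4 -> i6+i7 (xor;xor) pair
  cy5 -> i8 (and) RAW r0
  cy6 -> i9+i10 (blt;st) pair
  cy7 -> i11 (or) tail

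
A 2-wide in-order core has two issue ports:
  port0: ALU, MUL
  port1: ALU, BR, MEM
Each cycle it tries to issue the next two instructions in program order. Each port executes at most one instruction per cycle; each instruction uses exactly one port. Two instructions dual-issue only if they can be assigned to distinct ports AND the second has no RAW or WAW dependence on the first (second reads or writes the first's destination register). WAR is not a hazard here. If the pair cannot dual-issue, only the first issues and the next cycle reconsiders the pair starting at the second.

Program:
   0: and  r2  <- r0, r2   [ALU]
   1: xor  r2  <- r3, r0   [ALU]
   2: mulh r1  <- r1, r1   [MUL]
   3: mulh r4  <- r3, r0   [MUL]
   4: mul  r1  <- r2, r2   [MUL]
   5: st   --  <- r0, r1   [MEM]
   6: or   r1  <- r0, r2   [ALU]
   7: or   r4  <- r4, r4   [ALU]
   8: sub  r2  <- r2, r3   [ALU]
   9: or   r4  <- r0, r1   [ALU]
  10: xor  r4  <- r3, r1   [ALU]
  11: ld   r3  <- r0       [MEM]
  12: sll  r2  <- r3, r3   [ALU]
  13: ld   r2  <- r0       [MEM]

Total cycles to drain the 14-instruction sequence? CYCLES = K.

CYCLES = 10

[0] i0  and.ALU  -- WAW r2
[1] i1&i2  xor.ALU/mulh.MUL  -- pair
[2] i3  mulh.MUL  -- no-port MUL/MUL
[3] i4  mul.MUL  -- RAW r1
[4] i5&i6  st.MEM/or.ALU  -- pair
[5] i7&i8  or.ALU/sub.ALU  -- pair
[6] i9  or.ALU  -- WAW r4
[7] i10&i11  xor.ALU/ld.MEM  -- pair
[8] i12  sll.ALU  -- WAW r2
[9] i13  ld.MEM  -- tail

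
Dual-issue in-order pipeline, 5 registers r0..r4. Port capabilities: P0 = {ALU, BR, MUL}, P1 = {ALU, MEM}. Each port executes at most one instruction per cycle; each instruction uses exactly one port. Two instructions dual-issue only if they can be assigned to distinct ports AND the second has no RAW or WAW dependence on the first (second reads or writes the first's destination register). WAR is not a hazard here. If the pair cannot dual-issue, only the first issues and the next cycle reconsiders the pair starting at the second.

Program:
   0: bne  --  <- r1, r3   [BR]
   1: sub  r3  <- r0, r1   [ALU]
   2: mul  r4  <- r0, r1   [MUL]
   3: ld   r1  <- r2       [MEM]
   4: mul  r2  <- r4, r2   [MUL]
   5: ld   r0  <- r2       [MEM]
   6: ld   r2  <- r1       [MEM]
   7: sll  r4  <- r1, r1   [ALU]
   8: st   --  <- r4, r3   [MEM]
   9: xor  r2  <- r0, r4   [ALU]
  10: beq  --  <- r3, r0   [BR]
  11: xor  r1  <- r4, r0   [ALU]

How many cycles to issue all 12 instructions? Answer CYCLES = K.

[0] i0&i1  bne.BR;sub.ALU  -- dual
[1] i2&i3  mul.MUL;ld.MEM  -- dual
[2] i4  mul.MUL  -- RAW r2
[3] i5  ld.MEM  -- no-port MEM/MEM
[4] i6&i7  ld.MEM;sll.ALU  -- dual
[5] i8&i9  st.MEM;xor.ALU  -- dual
[6] i10&i11  beq.BR;xor.ALU  -- dual

CYCLES = 7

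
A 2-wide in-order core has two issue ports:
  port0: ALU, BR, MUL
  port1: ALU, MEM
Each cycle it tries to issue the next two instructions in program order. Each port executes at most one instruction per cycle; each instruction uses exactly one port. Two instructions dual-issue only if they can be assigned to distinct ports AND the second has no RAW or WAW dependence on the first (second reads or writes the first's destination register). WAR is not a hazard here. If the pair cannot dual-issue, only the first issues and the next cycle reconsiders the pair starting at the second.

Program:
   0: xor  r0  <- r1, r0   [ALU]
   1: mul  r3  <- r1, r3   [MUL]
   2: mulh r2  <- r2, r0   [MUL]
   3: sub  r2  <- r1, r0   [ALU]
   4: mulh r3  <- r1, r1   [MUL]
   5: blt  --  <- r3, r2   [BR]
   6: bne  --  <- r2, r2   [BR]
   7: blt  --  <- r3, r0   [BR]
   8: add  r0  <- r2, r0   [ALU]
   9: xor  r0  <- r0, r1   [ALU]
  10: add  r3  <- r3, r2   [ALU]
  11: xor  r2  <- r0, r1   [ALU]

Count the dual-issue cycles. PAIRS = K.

0. xor/mul @i0/i1  | 2-wide
1. mulh @i2  | WAW r2
2. sub/mulh @i3/i4  | 2-wide
3. blt @i5  | no-port BR/BR
4. bne @i6  | no-port BR/BR
5. blt/add @i7/i8  | 2-wide
6. xor/add @i9/i10  | 2-wide
7. xor @i11  | tail

PAIRS = 4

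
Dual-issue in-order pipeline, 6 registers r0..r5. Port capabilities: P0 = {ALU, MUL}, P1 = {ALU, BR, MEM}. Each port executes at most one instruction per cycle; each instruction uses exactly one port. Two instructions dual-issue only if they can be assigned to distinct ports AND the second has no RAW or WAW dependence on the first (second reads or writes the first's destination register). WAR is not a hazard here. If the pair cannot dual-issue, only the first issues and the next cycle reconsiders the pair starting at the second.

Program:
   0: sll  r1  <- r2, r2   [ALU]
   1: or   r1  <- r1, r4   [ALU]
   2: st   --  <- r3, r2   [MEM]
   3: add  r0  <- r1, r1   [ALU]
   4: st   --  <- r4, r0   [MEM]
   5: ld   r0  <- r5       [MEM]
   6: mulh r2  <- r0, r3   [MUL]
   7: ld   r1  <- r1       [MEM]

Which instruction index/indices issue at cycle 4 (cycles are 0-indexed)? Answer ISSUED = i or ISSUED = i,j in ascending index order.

#0 head=0: sll i0 RAW+WAW r1
#1 head=1: or st i1/i2 dual
#2 head=3: add i3 RAW r0
#3 head=4: st i4 no-port MEM/MEM
#4 head=5: ld i5 RAW r0
#5 head=6: mulh ld i6/i7 dual

ISSUED = 5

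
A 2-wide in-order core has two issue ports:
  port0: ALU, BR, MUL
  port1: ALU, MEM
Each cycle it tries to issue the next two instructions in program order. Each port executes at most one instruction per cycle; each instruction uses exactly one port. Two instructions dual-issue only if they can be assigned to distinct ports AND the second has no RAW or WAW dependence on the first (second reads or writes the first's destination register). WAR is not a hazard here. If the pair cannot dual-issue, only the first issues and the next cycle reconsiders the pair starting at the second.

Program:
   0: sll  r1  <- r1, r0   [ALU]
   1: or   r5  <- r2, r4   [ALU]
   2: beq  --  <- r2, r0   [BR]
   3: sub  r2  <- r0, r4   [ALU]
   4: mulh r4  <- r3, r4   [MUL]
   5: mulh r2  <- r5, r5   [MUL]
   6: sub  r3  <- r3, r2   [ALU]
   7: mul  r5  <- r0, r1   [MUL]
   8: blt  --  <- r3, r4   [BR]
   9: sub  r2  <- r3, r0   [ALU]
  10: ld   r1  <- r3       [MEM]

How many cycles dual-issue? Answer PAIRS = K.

  cy0 -> i0&i1 (sll.ALU;or.ALU) pair
  cy1 -> i2&i3 (beq.BR;sub.ALU) pair
  cy2 -> i4 (mulh.MUL) no-port MUL/MUL
  cy3 -> i5 (mulh.MUL) RAW r2
  cy4 -> i6&i7 (sub.ALU;mul.MUL) pair
  cy5 -> i8&i9 (blt.BR;sub.ALU) pair
  cy6 -> i10 (ld.MEM) tail

PAIRS = 4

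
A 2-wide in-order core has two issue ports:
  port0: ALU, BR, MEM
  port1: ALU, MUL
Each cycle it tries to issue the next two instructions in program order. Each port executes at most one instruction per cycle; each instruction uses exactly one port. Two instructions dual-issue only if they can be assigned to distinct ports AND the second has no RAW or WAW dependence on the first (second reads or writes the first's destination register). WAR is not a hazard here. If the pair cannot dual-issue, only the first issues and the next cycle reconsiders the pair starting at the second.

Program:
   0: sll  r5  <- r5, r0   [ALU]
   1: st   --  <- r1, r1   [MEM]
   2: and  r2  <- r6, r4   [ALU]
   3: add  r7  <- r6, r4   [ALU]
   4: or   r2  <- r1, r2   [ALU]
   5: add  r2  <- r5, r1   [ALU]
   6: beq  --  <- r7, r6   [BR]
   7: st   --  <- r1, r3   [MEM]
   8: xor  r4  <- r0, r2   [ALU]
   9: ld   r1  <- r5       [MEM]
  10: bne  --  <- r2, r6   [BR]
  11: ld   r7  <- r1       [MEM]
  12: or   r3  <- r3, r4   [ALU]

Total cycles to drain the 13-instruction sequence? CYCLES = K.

CYCLES = 8

[0] i0,i1  sll/st  -- pair
[1] i2,i3  and/add  -- pair
[2] i4  or  -- WAW r2
[3] i5,i6  add/beq  -- pair
[4] i7,i8  st/xor  -- pair
[5] i9  ld  -- no-port MEM/BR
[6] i10  bne  -- no-port BR/MEM
[7] i11,i12  ld/or  -- pair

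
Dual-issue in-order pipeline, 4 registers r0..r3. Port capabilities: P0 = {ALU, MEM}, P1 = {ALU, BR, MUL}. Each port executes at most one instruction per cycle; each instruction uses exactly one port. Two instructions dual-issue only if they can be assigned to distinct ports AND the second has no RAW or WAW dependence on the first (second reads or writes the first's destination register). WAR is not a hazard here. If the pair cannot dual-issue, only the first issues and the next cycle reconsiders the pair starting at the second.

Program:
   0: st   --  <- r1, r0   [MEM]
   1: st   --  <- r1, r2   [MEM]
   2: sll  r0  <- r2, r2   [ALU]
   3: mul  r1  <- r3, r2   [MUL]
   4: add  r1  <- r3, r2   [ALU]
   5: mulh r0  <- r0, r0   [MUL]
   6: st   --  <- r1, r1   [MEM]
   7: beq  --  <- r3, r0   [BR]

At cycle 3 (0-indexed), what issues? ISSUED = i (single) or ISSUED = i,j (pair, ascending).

ISSUED = 4,5

t=0 i0:st ; no-port MEM/MEM
t=1 i1/i2:st;sll ; dual
t=2 i3:mul ; WAW r1
t=3 i4/i5:add;mulh ; dual
t=4 i6/i7:st;beq ; dual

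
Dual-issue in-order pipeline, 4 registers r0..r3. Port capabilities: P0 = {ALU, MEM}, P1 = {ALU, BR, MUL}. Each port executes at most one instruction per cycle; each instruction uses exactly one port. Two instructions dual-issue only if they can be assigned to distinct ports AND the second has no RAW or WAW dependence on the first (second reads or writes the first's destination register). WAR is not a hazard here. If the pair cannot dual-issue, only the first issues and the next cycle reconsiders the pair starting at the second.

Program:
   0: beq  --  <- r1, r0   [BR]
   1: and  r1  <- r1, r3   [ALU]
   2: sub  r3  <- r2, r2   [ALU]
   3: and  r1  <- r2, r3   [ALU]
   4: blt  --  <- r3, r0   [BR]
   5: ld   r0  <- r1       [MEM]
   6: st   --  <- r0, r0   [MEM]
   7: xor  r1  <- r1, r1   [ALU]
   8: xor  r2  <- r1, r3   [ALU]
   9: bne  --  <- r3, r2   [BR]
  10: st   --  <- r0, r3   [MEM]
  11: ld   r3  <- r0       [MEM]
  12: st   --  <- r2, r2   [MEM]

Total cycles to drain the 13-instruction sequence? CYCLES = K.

t=0 i0/i1:beq/and ; pair
t=1 i2:sub ; RAW r3
t=2 i3/i4:and/blt ; pair
t=3 i5:ld ; no-port MEM/MEM
t=4 i6/i7:st/xor ; pair
t=5 i8:xor ; RAW r2
t=6 i9/i10:bne/st ; pair
t=7 i11:ld ; no-port MEM/MEM
t=8 i12:st ; tail

CYCLES = 9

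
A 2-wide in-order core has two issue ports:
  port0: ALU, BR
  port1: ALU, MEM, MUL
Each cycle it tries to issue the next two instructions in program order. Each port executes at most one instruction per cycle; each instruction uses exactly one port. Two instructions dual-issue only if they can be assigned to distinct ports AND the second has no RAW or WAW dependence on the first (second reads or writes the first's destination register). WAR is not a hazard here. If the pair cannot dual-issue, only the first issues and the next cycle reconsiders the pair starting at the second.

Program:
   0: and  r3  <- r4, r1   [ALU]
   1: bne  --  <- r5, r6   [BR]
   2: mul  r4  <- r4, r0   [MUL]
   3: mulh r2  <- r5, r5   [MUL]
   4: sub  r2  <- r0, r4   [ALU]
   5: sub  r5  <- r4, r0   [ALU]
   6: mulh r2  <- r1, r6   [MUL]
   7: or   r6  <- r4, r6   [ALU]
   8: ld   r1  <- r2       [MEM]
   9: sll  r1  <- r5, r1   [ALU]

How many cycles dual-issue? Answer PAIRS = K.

PAIRS = 3

t=0 i0+i1:and.ALU/bne.BR ; 2-wide
t=1 i2:mul.MUL ; no-port MUL/MUL
t=2 i3:mulh.MUL ; WAW r2
t=3 i4+i5:sub.ALU/sub.ALU ; 2-wide
t=4 i6+i7:mulh.MUL/or.ALU ; 2-wide
t=5 i8:ld.MEM ; RAW+WAW r1
t=6 i9:sll.ALU ; tail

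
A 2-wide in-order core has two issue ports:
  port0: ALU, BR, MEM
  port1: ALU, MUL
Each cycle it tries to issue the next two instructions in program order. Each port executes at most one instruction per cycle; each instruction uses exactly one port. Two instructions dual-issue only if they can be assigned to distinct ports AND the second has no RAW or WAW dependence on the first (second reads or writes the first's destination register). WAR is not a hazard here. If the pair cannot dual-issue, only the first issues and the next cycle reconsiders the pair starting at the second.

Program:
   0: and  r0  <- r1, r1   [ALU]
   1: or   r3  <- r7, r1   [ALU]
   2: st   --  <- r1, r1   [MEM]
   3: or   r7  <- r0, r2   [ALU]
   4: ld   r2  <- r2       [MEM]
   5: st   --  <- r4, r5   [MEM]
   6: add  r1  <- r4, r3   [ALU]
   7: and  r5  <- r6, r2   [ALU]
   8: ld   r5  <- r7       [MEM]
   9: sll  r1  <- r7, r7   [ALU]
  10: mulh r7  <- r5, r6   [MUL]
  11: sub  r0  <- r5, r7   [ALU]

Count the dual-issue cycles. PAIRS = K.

PAIRS = 4

0. and+or @i0/i1  | dual
1. st+or @i2/i3  | dual
2. ld @i4  | no-port MEM/MEM
3. st+add @i5/i6  | dual
4. and @i7  | WAW r5
5. ld+sll @i8/i9  | dual
6. mulh @i10  | RAW r7
7. sub @i11  | tail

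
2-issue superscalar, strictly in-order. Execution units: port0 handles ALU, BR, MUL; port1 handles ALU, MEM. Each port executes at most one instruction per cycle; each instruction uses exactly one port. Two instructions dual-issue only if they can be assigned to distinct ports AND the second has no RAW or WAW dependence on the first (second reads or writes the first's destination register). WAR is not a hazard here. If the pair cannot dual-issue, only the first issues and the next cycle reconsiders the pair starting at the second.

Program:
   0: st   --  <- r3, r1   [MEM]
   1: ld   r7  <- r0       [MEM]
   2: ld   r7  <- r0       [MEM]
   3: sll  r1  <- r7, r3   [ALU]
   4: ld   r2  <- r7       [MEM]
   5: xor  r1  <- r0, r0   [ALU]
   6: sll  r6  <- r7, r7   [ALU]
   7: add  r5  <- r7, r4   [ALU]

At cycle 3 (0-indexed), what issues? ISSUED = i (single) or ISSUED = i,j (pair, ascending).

ISSUED = 3,4

0. st.MEM @i0  | no-port MEM/MEM
1. ld.MEM @i1  | no-port MEM/MEM
2. ld.MEM @i2  | RAW r7
3. sll.ALU+ld.MEM @i3/i4  | dual
4. xor.ALU+sll.ALU @i5/i6  | dual
5. add.ALU @i7  | tail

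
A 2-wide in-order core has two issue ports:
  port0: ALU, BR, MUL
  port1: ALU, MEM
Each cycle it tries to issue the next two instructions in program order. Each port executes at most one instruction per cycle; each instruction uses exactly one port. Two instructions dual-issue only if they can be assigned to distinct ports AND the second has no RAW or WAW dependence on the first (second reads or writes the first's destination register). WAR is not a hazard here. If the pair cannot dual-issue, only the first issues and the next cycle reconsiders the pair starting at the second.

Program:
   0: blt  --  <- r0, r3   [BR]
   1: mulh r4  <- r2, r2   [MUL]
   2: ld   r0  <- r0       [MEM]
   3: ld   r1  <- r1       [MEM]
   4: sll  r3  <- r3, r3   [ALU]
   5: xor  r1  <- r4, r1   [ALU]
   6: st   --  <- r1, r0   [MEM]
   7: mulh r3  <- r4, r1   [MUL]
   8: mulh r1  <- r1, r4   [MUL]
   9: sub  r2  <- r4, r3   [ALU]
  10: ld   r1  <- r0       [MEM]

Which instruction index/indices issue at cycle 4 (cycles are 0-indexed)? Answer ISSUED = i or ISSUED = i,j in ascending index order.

ISSUED = 6,7

c0: i0 blt.BR  no-port BR/MUL
c1: i1&i2 mulh.MUL;ld.MEM  2-wide
c2: i3&i4 ld.MEM;sll.ALU  2-wide
c3: i5 xor.ALU  RAW r1
c4: i6&i7 st.MEM;mulh.MUL  2-wide
c5: i8&i9 mulh.MUL;sub.ALU  2-wide
c6: i10 ld.MEM  tail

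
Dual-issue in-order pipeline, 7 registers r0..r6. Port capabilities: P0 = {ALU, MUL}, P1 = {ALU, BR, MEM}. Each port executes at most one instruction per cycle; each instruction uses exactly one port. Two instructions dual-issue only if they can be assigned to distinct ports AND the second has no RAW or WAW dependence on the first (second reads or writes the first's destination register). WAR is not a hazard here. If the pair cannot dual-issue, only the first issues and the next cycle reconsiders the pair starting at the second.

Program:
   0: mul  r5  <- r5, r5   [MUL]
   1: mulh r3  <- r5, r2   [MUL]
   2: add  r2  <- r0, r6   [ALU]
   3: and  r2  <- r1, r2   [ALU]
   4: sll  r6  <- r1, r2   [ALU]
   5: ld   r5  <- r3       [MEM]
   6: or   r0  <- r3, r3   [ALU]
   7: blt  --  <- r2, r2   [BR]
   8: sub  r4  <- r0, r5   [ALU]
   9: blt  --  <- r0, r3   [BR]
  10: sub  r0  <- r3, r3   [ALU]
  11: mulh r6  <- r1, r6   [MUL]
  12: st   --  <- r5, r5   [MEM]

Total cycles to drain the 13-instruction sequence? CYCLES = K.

  cy0 -> i0 (mul.MUL) no-port MUL/MUL
  cy1 -> i1/i2 (mulh.MUL add.ALU) 2-wide
  cy2 -> i3 (and.ALU) RAW r2
  cy3 -> i4/i5 (sll.ALU ld.MEM) 2-wide
  cy4 -> i6/i7 (or.ALU blt.BR) 2-wide
  cy5 -> i8/i9 (sub.ALU blt.BR) 2-wide
  cy6 -> i10/i11 (sub.ALU mulh.MUL) 2-wide
  cy7 -> i12 (st.MEM) tail

CYCLES = 8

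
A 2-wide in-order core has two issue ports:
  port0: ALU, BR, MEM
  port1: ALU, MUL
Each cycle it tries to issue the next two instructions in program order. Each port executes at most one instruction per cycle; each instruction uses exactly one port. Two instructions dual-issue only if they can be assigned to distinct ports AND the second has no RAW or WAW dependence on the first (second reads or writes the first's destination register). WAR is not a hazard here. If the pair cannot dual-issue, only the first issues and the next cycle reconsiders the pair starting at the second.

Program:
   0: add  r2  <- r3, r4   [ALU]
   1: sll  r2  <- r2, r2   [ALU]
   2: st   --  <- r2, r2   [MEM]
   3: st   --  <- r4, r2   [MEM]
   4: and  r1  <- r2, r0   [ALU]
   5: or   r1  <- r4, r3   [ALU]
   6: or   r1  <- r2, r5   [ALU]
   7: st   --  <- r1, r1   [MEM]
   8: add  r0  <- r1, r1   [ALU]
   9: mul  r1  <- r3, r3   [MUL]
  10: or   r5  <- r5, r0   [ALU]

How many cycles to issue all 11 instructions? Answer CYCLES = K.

[0] i0  add  -- RAW+WAW r2
[1] i1  sll  -- RAW r2
[2] i2  st  -- no-port MEM/MEM
[3] i3,i4  st+and  -- 2-wide
[4] i5  or  -- WAW r1
[5] i6  or  -- RAW r1
[6] i7,i8  st+add  -- 2-wide
[7] i9,i10  mul+or  -- 2-wide

CYCLES = 8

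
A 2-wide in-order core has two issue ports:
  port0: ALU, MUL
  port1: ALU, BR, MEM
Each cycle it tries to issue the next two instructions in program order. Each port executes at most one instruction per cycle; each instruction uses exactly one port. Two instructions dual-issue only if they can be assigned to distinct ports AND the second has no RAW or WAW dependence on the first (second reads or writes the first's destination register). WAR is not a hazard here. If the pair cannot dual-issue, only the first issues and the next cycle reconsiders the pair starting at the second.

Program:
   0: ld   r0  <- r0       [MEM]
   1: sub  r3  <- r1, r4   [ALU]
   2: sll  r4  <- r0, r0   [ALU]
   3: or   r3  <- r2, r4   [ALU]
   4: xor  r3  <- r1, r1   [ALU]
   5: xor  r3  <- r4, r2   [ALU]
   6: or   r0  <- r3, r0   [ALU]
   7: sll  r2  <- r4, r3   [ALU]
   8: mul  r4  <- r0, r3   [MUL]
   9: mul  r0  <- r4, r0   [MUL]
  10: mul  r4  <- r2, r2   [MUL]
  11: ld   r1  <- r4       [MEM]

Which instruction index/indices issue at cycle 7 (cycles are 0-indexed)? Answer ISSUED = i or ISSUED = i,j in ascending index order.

ISSUED = 9

  cy0 -> i0+i1 (ld sub) pair
  cy1 -> i2 (sll) RAW r4
  cy2 -> i3 (or) WAW r3
  cy3 -> i4 (xor) WAW r3
  cy4 -> i5 (xor) RAW r3
  cy5 -> i6+i7 (or sll) pair
  cy6 -> i8 (mul) no-port MUL/MUL
  cy7 -> i9 (mul) no-port MUL/MUL
  cy8 -> i10 (mul) RAW r4
  cy9 -> i11 (ld) tail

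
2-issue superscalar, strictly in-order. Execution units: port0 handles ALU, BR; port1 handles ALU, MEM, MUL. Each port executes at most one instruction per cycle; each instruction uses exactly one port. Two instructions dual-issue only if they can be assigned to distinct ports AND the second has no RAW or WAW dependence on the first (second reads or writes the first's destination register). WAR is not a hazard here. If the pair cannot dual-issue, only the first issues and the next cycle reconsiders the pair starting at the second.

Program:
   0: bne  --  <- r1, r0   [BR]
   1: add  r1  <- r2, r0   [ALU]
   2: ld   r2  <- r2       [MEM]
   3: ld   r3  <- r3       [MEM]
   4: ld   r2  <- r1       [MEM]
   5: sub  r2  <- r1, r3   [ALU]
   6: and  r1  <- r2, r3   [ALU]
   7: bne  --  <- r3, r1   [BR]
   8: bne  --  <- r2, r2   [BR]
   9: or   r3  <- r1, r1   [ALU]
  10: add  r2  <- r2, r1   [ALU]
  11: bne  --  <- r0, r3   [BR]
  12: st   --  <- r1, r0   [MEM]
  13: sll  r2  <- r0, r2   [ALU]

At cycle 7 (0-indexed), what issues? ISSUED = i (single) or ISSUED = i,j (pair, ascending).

c0: i0/i1 bne+add  dual
c1: i2 ld  no-port MEM/MEM
c2: i3 ld  no-port MEM/MEM
c3: i4 ld  WAW r2
c4: i5 sub  RAW r2
c5: i6 and  RAW r1
c6: i7 bne  no-port BR/BR
c7: i8/i9 bne+or  dual
c8: i10/i11 add+bne  dual
c9: i12/i13 st+sll  dual

ISSUED = 8,9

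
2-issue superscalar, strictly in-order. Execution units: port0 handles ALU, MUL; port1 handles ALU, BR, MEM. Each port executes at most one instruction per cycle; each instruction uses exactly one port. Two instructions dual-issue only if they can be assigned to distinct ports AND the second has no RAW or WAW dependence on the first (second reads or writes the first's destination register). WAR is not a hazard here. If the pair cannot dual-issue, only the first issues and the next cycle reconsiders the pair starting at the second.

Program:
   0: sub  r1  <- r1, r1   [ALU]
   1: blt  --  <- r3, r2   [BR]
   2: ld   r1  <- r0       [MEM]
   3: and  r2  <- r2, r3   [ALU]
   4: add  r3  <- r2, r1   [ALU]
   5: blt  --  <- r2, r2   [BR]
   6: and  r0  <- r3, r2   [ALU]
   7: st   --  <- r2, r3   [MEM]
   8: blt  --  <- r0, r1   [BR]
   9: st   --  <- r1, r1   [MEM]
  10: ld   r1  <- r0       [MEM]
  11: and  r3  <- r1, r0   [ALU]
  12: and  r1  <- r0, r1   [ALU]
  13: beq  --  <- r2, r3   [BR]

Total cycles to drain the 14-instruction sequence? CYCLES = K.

[0] i0,i1  sub/blt  -- 2-wide
[1] i2,i3  ld/and  -- 2-wide
[2] i4,i5  add/blt  -- 2-wide
[3] i6,i7  and/st  -- 2-wide
[4] i8  blt  -- no-port BR/MEM
[5] i9  st  -- no-port MEM/MEM
[6] i10  ld  -- RAW r1
[7] i11,i12  and/and  -- 2-wide
[8] i13  beq  -- tail

CYCLES = 9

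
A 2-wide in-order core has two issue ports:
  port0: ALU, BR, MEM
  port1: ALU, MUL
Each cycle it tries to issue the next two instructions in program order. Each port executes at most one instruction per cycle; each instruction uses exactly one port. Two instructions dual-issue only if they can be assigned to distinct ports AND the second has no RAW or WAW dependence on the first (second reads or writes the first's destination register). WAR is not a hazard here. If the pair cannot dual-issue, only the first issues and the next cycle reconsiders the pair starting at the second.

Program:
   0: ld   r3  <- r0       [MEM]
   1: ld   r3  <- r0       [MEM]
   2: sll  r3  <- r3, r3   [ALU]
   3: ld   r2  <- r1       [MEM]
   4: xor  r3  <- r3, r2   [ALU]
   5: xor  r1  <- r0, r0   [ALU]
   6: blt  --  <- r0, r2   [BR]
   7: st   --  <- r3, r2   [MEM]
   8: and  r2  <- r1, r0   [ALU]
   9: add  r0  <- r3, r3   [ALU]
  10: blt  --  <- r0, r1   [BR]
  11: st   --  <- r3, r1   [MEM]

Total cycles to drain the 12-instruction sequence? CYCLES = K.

CYCLES = 9

  cy0 -> i0 (ld.MEM) no-port MEM/MEM
  cy1 -> i1 (ld.MEM) RAW+WAW r3
  cy2 -> i2,i3 (sll.ALU/ld.MEM) 2-wide
  cy3 -> i4,i5 (xor.ALU/xor.ALU) 2-wide
  cy4 -> i6 (blt.BR) no-port BR/MEM
  cy5 -> i7,i8 (st.MEM/and.ALU) 2-wide
  cy6 -> i9 (add.ALU) RAW r0
  cy7 -> i10 (blt.BR) no-port BR/MEM
  cy8 -> i11 (st.MEM) tail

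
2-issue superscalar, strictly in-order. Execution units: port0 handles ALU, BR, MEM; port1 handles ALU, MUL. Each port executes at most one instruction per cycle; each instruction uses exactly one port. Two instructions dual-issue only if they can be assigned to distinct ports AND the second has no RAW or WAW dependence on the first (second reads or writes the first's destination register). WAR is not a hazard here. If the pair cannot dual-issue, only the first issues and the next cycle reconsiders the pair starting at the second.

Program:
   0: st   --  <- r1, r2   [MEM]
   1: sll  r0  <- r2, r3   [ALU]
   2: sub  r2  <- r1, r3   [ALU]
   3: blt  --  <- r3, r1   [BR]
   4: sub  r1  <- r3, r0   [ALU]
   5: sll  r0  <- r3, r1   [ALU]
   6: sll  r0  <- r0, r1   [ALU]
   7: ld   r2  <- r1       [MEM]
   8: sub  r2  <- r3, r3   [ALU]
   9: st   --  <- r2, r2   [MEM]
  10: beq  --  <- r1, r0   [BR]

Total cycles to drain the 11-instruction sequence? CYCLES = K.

CYCLES = 8

c0: i0/i1 st sll  dual
c1: i2/i3 sub blt  dual
c2: i4 sub  RAW r1
c3: i5 sll  RAW+WAW r0
c4: i6/i7 sll ld  dual
c5: i8 sub  RAW r2
c6: i9 st  no-port MEM/BR
c7: i10 beq  tail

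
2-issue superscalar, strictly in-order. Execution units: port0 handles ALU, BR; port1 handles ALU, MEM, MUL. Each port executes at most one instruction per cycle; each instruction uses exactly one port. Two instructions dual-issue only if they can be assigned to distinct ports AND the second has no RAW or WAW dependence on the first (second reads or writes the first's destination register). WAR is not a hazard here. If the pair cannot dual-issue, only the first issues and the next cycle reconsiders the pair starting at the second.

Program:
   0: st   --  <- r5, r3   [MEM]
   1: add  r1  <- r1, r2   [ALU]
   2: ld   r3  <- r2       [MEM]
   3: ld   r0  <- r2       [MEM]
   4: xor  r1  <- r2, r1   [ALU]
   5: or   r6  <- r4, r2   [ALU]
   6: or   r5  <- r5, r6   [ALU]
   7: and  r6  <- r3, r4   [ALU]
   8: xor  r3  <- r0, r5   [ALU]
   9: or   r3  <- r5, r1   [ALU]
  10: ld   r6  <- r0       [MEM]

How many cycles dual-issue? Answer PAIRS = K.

PAIRS = 4

t=0 i0,i1:st.MEM;add.ALU ; pair
t=1 i2:ld.MEM ; no-port MEM/MEM
t=2 i3,i4:ld.MEM;xor.ALU ; pair
t=3 i5:or.ALU ; RAW r6
t=4 i6,i7:or.ALU;and.ALU ; pair
t=5 i8:xor.ALU ; WAW r3
t=6 i9,i10:or.ALU;ld.MEM ; pair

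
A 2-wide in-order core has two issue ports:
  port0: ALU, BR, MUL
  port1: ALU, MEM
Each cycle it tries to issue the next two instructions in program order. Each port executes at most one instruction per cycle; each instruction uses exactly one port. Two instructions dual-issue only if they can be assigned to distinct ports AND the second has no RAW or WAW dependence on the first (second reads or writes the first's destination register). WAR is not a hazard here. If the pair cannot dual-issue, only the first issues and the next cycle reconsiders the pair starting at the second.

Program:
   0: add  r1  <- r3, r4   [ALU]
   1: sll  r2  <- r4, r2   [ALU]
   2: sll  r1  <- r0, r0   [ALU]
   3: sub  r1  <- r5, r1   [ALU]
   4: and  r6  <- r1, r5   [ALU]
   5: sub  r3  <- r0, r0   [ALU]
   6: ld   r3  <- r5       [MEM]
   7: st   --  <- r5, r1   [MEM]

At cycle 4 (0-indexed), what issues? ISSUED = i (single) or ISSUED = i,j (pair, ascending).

ISSUED = 6

[0] i0+i1  add.ALU/sll.ALU  -- dual
[1] i2  sll.ALU  -- RAW+WAW r1
[2] i3  sub.ALU  -- RAW r1
[3] i4+i5  and.ALU/sub.ALU  -- dual
[4] i6  ld.MEM  -- no-port MEM/MEM
[5] i7  st.MEM  -- tail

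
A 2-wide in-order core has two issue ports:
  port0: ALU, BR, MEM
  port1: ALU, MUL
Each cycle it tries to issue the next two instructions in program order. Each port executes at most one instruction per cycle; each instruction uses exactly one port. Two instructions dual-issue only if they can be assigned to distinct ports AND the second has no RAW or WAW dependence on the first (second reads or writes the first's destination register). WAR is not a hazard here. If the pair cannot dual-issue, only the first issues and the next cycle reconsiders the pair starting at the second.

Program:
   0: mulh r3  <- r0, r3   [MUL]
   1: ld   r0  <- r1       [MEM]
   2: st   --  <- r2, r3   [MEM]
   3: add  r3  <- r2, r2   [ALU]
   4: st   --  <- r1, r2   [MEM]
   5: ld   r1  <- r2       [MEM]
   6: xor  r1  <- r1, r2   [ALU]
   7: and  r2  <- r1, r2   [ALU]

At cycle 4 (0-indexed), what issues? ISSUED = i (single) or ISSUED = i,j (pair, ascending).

#0 head=0: mulh.MUL;ld.MEM i0+i1 pair
#1 head=2: st.MEM;add.ALU i2+i3 pair
#2 head=4: st.MEM i4 no-port MEM/MEM
#3 head=5: ld.MEM i5 RAW+WAW r1
#4 head=6: xor.ALU i6 RAW r1
#5 head=7: and.ALU i7 tail

ISSUED = 6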